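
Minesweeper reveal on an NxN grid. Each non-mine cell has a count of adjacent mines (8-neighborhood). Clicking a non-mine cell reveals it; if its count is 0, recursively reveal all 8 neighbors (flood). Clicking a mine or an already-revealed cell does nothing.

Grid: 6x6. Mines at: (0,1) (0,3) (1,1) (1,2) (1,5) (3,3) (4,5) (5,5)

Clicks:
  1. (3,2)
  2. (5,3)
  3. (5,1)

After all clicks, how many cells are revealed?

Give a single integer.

Answer: 16

Derivation:
Click 1 (3,2) count=1: revealed 1 new [(3,2)] -> total=1
Click 2 (5,3) count=0: revealed 15 new [(2,0) (2,1) (2,2) (3,0) (3,1) (4,0) (4,1) (4,2) (4,3) (4,4) (5,0) (5,1) (5,2) (5,3) (5,4)] -> total=16
Click 3 (5,1) count=0: revealed 0 new [(none)] -> total=16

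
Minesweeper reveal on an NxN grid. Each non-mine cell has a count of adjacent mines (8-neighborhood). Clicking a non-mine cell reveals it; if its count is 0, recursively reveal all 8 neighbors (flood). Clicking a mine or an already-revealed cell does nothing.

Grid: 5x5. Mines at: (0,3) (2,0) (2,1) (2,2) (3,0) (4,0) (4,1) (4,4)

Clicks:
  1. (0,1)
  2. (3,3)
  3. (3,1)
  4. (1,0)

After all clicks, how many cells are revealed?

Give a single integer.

Answer: 8

Derivation:
Click 1 (0,1) count=0: revealed 6 new [(0,0) (0,1) (0,2) (1,0) (1,1) (1,2)] -> total=6
Click 2 (3,3) count=2: revealed 1 new [(3,3)] -> total=7
Click 3 (3,1) count=6: revealed 1 new [(3,1)] -> total=8
Click 4 (1,0) count=2: revealed 0 new [(none)] -> total=8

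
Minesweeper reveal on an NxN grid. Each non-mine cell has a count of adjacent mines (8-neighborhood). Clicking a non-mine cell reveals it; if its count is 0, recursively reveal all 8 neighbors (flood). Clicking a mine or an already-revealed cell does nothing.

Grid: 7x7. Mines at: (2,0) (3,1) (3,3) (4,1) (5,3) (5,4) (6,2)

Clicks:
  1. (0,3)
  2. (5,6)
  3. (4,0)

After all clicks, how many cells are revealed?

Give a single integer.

Click 1 (0,3) count=0: revealed 30 new [(0,0) (0,1) (0,2) (0,3) (0,4) (0,5) (0,6) (1,0) (1,1) (1,2) (1,3) (1,4) (1,5) (1,6) (2,1) (2,2) (2,3) (2,4) (2,5) (2,6) (3,4) (3,5) (3,6) (4,4) (4,5) (4,6) (5,5) (5,6) (6,5) (6,6)] -> total=30
Click 2 (5,6) count=0: revealed 0 new [(none)] -> total=30
Click 3 (4,0) count=2: revealed 1 new [(4,0)] -> total=31

Answer: 31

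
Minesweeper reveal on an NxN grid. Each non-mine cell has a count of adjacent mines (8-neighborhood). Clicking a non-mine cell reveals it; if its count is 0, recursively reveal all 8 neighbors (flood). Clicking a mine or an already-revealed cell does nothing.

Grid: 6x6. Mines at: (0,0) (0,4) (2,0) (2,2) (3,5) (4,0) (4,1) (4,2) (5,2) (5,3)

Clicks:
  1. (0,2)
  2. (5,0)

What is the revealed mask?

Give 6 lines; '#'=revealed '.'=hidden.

Click 1 (0,2) count=0: revealed 6 new [(0,1) (0,2) (0,3) (1,1) (1,2) (1,3)] -> total=6
Click 2 (5,0) count=2: revealed 1 new [(5,0)] -> total=7

Answer: .###..
.###..
......
......
......
#.....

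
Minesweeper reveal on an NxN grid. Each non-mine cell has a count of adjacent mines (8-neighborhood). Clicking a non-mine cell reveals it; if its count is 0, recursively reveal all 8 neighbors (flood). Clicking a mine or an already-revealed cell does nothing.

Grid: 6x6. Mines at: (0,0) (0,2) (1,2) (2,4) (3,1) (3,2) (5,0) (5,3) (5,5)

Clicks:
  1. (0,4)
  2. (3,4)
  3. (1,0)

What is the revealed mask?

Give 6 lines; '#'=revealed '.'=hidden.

Answer: ...###
#..###
......
....#.
......
......

Derivation:
Click 1 (0,4) count=0: revealed 6 new [(0,3) (0,4) (0,5) (1,3) (1,4) (1,5)] -> total=6
Click 2 (3,4) count=1: revealed 1 new [(3,4)] -> total=7
Click 3 (1,0) count=1: revealed 1 new [(1,0)] -> total=8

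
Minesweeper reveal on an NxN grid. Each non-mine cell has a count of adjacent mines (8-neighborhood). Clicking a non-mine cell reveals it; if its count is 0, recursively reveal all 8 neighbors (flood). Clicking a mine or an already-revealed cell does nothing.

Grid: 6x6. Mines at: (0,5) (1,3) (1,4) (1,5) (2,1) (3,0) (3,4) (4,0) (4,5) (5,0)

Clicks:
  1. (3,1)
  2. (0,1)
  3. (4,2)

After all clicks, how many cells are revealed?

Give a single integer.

Answer: 17

Derivation:
Click 1 (3,1) count=3: revealed 1 new [(3,1)] -> total=1
Click 2 (0,1) count=0: revealed 6 new [(0,0) (0,1) (0,2) (1,0) (1,1) (1,2)] -> total=7
Click 3 (4,2) count=0: revealed 10 new [(3,2) (3,3) (4,1) (4,2) (4,3) (4,4) (5,1) (5,2) (5,3) (5,4)] -> total=17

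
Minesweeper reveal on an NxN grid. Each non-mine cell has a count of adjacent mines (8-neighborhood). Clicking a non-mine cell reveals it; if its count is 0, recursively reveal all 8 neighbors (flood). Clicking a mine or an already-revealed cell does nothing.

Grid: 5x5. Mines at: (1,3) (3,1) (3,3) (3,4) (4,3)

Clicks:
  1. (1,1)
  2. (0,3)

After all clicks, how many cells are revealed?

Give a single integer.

Answer: 10

Derivation:
Click 1 (1,1) count=0: revealed 9 new [(0,0) (0,1) (0,2) (1,0) (1,1) (1,2) (2,0) (2,1) (2,2)] -> total=9
Click 2 (0,3) count=1: revealed 1 new [(0,3)] -> total=10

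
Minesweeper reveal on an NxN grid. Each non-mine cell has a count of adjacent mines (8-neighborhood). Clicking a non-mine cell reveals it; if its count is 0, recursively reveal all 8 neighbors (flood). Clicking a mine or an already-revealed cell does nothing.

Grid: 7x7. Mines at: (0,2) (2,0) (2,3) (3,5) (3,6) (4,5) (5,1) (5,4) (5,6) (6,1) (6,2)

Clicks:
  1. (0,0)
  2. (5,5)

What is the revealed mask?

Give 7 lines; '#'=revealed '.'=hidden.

Answer: ##.....
##.....
.......
.......
.......
.....#.
.......

Derivation:
Click 1 (0,0) count=0: revealed 4 new [(0,0) (0,1) (1,0) (1,1)] -> total=4
Click 2 (5,5) count=3: revealed 1 new [(5,5)] -> total=5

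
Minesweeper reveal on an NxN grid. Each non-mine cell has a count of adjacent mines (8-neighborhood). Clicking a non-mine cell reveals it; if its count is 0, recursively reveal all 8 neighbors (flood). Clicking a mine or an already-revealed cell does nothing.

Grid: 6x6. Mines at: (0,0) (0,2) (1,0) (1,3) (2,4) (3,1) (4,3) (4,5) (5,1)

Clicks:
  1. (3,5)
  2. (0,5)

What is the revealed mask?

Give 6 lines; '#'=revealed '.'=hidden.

Answer: ....##
....##
......
.....#
......
......

Derivation:
Click 1 (3,5) count=2: revealed 1 new [(3,5)] -> total=1
Click 2 (0,5) count=0: revealed 4 new [(0,4) (0,5) (1,4) (1,5)] -> total=5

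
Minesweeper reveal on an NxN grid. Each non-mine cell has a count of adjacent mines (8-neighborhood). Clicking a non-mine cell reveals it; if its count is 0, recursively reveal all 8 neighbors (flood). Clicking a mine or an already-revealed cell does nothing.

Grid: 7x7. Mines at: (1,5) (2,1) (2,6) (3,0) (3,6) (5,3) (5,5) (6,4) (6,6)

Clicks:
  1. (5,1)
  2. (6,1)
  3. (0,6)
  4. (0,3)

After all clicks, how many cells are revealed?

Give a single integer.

Answer: 31

Derivation:
Click 1 (5,1) count=0: revealed 9 new [(4,0) (4,1) (4,2) (5,0) (5,1) (5,2) (6,0) (6,1) (6,2)] -> total=9
Click 2 (6,1) count=0: revealed 0 new [(none)] -> total=9
Click 3 (0,6) count=1: revealed 1 new [(0,6)] -> total=10
Click 4 (0,3) count=0: revealed 21 new [(0,0) (0,1) (0,2) (0,3) (0,4) (1,0) (1,1) (1,2) (1,3) (1,4) (2,2) (2,3) (2,4) (2,5) (3,2) (3,3) (3,4) (3,5) (4,3) (4,4) (4,5)] -> total=31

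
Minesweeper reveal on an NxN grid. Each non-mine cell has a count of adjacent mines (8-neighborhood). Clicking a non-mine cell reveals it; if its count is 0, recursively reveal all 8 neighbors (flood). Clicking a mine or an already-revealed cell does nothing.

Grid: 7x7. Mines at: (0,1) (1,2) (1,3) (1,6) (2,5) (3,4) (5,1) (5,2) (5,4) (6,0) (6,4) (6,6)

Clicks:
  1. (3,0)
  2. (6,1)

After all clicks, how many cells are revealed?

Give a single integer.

Answer: 15

Derivation:
Click 1 (3,0) count=0: revealed 14 new [(1,0) (1,1) (2,0) (2,1) (2,2) (2,3) (3,0) (3,1) (3,2) (3,3) (4,0) (4,1) (4,2) (4,3)] -> total=14
Click 2 (6,1) count=3: revealed 1 new [(6,1)] -> total=15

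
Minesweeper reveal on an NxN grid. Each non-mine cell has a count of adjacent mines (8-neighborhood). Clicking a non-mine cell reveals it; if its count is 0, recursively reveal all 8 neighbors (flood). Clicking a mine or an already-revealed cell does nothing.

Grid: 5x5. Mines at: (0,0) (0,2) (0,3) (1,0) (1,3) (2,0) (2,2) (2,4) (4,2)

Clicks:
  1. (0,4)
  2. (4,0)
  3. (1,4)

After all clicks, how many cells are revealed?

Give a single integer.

Answer: 6

Derivation:
Click 1 (0,4) count=2: revealed 1 new [(0,4)] -> total=1
Click 2 (4,0) count=0: revealed 4 new [(3,0) (3,1) (4,0) (4,1)] -> total=5
Click 3 (1,4) count=3: revealed 1 new [(1,4)] -> total=6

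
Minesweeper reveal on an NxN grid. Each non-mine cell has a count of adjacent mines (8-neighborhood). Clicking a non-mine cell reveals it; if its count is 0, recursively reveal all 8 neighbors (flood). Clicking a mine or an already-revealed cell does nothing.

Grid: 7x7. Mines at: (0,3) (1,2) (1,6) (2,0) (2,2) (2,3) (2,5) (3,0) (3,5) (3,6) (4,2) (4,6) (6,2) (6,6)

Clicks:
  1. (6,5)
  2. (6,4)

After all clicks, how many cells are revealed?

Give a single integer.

Click 1 (6,5) count=1: revealed 1 new [(6,5)] -> total=1
Click 2 (6,4) count=0: revealed 8 new [(4,3) (4,4) (4,5) (5,3) (5,4) (5,5) (6,3) (6,4)] -> total=9

Answer: 9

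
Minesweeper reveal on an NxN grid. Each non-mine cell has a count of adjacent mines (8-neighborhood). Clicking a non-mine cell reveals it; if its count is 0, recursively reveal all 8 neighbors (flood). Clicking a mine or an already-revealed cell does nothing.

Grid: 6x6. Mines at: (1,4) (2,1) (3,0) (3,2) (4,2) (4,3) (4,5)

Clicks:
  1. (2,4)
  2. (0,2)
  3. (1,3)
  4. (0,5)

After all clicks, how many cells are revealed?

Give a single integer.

Answer: 10

Derivation:
Click 1 (2,4) count=1: revealed 1 new [(2,4)] -> total=1
Click 2 (0,2) count=0: revealed 8 new [(0,0) (0,1) (0,2) (0,3) (1,0) (1,1) (1,2) (1,3)] -> total=9
Click 3 (1,3) count=1: revealed 0 new [(none)] -> total=9
Click 4 (0,5) count=1: revealed 1 new [(0,5)] -> total=10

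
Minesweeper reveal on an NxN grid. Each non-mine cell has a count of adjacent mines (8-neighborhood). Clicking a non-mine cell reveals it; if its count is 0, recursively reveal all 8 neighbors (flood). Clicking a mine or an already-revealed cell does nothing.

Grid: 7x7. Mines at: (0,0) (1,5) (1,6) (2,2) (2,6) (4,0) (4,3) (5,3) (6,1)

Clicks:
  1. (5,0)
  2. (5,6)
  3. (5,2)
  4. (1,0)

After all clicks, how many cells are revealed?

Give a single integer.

Answer: 15

Derivation:
Click 1 (5,0) count=2: revealed 1 new [(5,0)] -> total=1
Click 2 (5,6) count=0: revealed 12 new [(3,4) (3,5) (3,6) (4,4) (4,5) (4,6) (5,4) (5,5) (5,6) (6,4) (6,5) (6,6)] -> total=13
Click 3 (5,2) count=3: revealed 1 new [(5,2)] -> total=14
Click 4 (1,0) count=1: revealed 1 new [(1,0)] -> total=15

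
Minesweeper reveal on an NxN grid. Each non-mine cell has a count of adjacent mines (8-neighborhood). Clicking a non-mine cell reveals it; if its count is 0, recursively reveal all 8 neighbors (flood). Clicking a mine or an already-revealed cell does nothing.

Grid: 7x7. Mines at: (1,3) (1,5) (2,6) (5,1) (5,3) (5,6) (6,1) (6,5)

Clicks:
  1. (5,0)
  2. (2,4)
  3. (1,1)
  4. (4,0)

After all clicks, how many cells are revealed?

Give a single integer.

Click 1 (5,0) count=2: revealed 1 new [(5,0)] -> total=1
Click 2 (2,4) count=2: revealed 1 new [(2,4)] -> total=2
Click 3 (1,1) count=0: revealed 23 new [(0,0) (0,1) (0,2) (1,0) (1,1) (1,2) (2,0) (2,1) (2,2) (2,3) (2,5) (3,0) (3,1) (3,2) (3,3) (3,4) (3,5) (4,0) (4,1) (4,2) (4,3) (4,4) (4,5)] -> total=25
Click 4 (4,0) count=1: revealed 0 new [(none)] -> total=25

Answer: 25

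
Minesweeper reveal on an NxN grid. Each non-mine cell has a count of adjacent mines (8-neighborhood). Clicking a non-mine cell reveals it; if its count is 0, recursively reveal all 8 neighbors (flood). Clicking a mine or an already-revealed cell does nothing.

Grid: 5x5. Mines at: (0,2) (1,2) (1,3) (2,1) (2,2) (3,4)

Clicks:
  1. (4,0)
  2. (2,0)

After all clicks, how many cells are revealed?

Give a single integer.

Answer: 9

Derivation:
Click 1 (4,0) count=0: revealed 8 new [(3,0) (3,1) (3,2) (3,3) (4,0) (4,1) (4,2) (4,3)] -> total=8
Click 2 (2,0) count=1: revealed 1 new [(2,0)] -> total=9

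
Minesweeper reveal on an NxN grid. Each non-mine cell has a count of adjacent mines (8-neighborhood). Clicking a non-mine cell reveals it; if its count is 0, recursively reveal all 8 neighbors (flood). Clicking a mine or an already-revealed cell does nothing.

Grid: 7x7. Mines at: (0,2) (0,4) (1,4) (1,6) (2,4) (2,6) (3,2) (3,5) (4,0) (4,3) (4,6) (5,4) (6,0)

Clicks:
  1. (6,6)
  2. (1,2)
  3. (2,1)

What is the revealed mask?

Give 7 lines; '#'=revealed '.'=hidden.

Answer: .......
..#....
.#.....
.......
.......
.....##
.....##

Derivation:
Click 1 (6,6) count=0: revealed 4 new [(5,5) (5,6) (6,5) (6,6)] -> total=4
Click 2 (1,2) count=1: revealed 1 new [(1,2)] -> total=5
Click 3 (2,1) count=1: revealed 1 new [(2,1)] -> total=6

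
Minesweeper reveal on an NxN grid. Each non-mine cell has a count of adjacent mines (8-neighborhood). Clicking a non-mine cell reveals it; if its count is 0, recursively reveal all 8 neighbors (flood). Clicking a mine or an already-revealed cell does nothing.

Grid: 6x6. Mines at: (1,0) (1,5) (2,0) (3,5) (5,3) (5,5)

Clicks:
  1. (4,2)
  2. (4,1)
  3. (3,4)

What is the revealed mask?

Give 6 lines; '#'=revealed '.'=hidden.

Answer: .####.
.####.
.####.
#####.
#####.
###...

Derivation:
Click 1 (4,2) count=1: revealed 1 new [(4,2)] -> total=1
Click 2 (4,1) count=0: revealed 24 new [(0,1) (0,2) (0,3) (0,4) (1,1) (1,2) (1,3) (1,4) (2,1) (2,2) (2,3) (2,4) (3,0) (3,1) (3,2) (3,3) (3,4) (4,0) (4,1) (4,3) (4,4) (5,0) (5,1) (5,2)] -> total=25
Click 3 (3,4) count=1: revealed 0 new [(none)] -> total=25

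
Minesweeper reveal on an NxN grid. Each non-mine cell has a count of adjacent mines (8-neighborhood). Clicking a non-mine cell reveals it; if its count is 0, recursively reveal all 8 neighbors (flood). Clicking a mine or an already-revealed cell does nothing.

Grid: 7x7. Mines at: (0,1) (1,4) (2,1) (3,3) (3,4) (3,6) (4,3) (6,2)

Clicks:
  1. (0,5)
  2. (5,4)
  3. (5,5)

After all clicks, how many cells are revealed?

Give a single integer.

Answer: 12

Derivation:
Click 1 (0,5) count=1: revealed 1 new [(0,5)] -> total=1
Click 2 (5,4) count=1: revealed 1 new [(5,4)] -> total=2
Click 3 (5,5) count=0: revealed 10 new [(4,4) (4,5) (4,6) (5,3) (5,5) (5,6) (6,3) (6,4) (6,5) (6,6)] -> total=12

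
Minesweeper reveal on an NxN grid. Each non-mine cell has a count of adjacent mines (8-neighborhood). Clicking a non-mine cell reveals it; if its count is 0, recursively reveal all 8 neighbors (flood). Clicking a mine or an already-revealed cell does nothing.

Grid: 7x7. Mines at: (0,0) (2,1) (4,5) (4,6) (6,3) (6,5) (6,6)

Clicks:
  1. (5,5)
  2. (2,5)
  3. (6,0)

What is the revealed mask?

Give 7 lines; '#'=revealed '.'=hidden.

Click 1 (5,5) count=4: revealed 1 new [(5,5)] -> total=1
Click 2 (2,5) count=0: revealed 37 new [(0,1) (0,2) (0,3) (0,4) (0,5) (0,6) (1,1) (1,2) (1,3) (1,4) (1,5) (1,6) (2,2) (2,3) (2,4) (2,5) (2,6) (3,0) (3,1) (3,2) (3,3) (3,4) (3,5) (3,6) (4,0) (4,1) (4,2) (4,3) (4,4) (5,0) (5,1) (5,2) (5,3) (5,4) (6,0) (6,1) (6,2)] -> total=38
Click 3 (6,0) count=0: revealed 0 new [(none)] -> total=38

Answer: .######
.######
..#####
#######
#####..
######.
###....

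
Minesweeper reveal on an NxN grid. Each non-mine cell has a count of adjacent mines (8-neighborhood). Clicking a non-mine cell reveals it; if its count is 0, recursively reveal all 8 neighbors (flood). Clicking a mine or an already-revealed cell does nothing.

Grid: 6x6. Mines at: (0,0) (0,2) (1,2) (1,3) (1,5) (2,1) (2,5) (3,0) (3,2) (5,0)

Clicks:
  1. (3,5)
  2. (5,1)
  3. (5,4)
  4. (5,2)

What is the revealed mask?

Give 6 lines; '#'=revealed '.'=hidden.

Click 1 (3,5) count=1: revealed 1 new [(3,5)] -> total=1
Click 2 (5,1) count=1: revealed 1 new [(5,1)] -> total=2
Click 3 (5,4) count=0: revealed 11 new [(3,3) (3,4) (4,1) (4,2) (4,3) (4,4) (4,5) (5,2) (5,3) (5,4) (5,5)] -> total=13
Click 4 (5,2) count=0: revealed 0 new [(none)] -> total=13

Answer: ......
......
......
...###
.#####
.#####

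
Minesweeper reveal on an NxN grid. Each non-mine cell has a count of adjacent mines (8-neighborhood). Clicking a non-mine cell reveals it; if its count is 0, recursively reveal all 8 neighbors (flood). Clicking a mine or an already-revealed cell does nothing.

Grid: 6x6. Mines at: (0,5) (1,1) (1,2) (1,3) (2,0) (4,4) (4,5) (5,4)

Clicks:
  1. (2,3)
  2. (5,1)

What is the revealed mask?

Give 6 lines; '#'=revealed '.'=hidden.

Click 1 (2,3) count=2: revealed 1 new [(2,3)] -> total=1
Click 2 (5,1) count=0: revealed 14 new [(2,1) (2,2) (3,0) (3,1) (3,2) (3,3) (4,0) (4,1) (4,2) (4,3) (5,0) (5,1) (5,2) (5,3)] -> total=15

Answer: ......
......
.###..
####..
####..
####..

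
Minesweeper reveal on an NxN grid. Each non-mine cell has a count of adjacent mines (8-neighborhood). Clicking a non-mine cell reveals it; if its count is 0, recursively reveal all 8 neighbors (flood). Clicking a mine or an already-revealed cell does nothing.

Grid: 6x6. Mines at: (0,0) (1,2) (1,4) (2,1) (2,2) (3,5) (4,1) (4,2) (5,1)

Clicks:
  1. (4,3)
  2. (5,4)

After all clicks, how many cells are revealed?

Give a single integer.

Click 1 (4,3) count=1: revealed 1 new [(4,3)] -> total=1
Click 2 (5,4) count=0: revealed 5 new [(4,4) (4,5) (5,3) (5,4) (5,5)] -> total=6

Answer: 6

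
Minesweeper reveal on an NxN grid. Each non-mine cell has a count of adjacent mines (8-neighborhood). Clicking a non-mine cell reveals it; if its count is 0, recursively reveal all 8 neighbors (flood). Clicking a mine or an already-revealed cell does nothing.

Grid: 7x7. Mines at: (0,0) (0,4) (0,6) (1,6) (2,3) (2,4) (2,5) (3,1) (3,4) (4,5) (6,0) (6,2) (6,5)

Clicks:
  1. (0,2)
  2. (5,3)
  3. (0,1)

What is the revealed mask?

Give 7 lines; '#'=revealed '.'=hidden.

Click 1 (0,2) count=0: revealed 6 new [(0,1) (0,2) (0,3) (1,1) (1,2) (1,3)] -> total=6
Click 2 (5,3) count=1: revealed 1 new [(5,3)] -> total=7
Click 3 (0,1) count=1: revealed 0 new [(none)] -> total=7

Answer: .###...
.###...
.......
.......
.......
...#...
.......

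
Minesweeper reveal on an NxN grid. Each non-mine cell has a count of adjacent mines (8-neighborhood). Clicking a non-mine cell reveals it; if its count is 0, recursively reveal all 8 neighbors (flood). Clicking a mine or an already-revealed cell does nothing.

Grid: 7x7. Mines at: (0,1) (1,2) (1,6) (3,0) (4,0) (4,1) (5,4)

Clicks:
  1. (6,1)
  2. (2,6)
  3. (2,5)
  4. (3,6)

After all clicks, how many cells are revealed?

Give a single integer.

Click 1 (6,1) count=0: revealed 8 new [(5,0) (5,1) (5,2) (5,3) (6,0) (6,1) (6,2) (6,3)] -> total=8
Click 2 (2,6) count=1: revealed 1 new [(2,6)] -> total=9
Click 3 (2,5) count=1: revealed 1 new [(2,5)] -> total=10
Click 4 (3,6) count=0: revealed 23 new [(0,3) (0,4) (0,5) (1,3) (1,4) (1,5) (2,2) (2,3) (2,4) (3,2) (3,3) (3,4) (3,5) (3,6) (4,2) (4,3) (4,4) (4,5) (4,6) (5,5) (5,6) (6,5) (6,6)] -> total=33

Answer: 33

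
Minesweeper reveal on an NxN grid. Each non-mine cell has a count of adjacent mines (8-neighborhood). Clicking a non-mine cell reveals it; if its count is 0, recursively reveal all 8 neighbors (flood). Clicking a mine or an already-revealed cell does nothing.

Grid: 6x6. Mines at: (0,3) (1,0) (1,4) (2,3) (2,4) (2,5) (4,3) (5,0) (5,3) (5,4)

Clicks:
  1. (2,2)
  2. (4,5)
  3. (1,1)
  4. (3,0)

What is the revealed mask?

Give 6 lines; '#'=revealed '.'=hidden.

Answer: ......
.#....
###...
###...
###..#
......

Derivation:
Click 1 (2,2) count=1: revealed 1 new [(2,2)] -> total=1
Click 2 (4,5) count=1: revealed 1 new [(4,5)] -> total=2
Click 3 (1,1) count=1: revealed 1 new [(1,1)] -> total=3
Click 4 (3,0) count=0: revealed 8 new [(2,0) (2,1) (3,0) (3,1) (3,2) (4,0) (4,1) (4,2)] -> total=11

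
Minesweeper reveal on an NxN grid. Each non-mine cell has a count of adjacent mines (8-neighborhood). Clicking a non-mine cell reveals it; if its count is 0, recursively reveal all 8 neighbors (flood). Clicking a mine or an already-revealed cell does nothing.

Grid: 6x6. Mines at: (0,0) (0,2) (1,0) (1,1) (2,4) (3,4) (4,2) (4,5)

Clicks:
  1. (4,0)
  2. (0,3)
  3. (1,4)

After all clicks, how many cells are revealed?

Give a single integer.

Click 1 (4,0) count=0: revealed 8 new [(2,0) (2,1) (3,0) (3,1) (4,0) (4,1) (5,0) (5,1)] -> total=8
Click 2 (0,3) count=1: revealed 1 new [(0,3)] -> total=9
Click 3 (1,4) count=1: revealed 1 new [(1,4)] -> total=10

Answer: 10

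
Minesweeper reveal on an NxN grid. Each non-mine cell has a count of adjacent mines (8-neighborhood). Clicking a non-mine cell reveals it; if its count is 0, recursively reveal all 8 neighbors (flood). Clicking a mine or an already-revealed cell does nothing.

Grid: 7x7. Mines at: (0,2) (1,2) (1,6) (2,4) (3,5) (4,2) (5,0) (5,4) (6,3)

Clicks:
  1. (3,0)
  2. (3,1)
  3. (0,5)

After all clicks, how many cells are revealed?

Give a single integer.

Click 1 (3,0) count=0: revealed 10 new [(0,0) (0,1) (1,0) (1,1) (2,0) (2,1) (3,0) (3,1) (4,0) (4,1)] -> total=10
Click 2 (3,1) count=1: revealed 0 new [(none)] -> total=10
Click 3 (0,5) count=1: revealed 1 new [(0,5)] -> total=11

Answer: 11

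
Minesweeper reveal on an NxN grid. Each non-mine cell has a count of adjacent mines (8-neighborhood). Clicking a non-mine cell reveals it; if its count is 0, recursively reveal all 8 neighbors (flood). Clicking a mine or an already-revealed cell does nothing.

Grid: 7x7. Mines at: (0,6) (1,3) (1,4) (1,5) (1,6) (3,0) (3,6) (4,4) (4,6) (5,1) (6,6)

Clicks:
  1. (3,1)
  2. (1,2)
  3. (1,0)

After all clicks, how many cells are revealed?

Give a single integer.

Click 1 (3,1) count=1: revealed 1 new [(3,1)] -> total=1
Click 2 (1,2) count=1: revealed 1 new [(1,2)] -> total=2
Click 3 (1,0) count=0: revealed 8 new [(0,0) (0,1) (0,2) (1,0) (1,1) (2,0) (2,1) (2,2)] -> total=10

Answer: 10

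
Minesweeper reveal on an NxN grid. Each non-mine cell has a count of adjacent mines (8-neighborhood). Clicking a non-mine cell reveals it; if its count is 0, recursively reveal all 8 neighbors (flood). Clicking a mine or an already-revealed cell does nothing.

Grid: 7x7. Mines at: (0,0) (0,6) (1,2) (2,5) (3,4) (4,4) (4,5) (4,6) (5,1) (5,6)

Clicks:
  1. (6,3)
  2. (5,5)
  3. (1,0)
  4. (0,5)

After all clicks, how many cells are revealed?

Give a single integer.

Click 1 (6,3) count=0: revealed 8 new [(5,2) (5,3) (5,4) (5,5) (6,2) (6,3) (6,4) (6,5)] -> total=8
Click 2 (5,5) count=4: revealed 0 new [(none)] -> total=8
Click 3 (1,0) count=1: revealed 1 new [(1,0)] -> total=9
Click 4 (0,5) count=1: revealed 1 new [(0,5)] -> total=10

Answer: 10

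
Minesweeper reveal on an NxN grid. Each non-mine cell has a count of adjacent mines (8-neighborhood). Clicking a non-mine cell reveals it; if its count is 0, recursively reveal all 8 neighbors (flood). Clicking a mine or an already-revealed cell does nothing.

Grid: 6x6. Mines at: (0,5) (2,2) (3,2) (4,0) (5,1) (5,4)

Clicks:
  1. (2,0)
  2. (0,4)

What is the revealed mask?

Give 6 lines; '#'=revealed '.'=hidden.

Answer: #####.
#####.
##....
##....
......
......

Derivation:
Click 1 (2,0) count=0: revealed 14 new [(0,0) (0,1) (0,2) (0,3) (0,4) (1,0) (1,1) (1,2) (1,3) (1,4) (2,0) (2,1) (3,0) (3,1)] -> total=14
Click 2 (0,4) count=1: revealed 0 new [(none)] -> total=14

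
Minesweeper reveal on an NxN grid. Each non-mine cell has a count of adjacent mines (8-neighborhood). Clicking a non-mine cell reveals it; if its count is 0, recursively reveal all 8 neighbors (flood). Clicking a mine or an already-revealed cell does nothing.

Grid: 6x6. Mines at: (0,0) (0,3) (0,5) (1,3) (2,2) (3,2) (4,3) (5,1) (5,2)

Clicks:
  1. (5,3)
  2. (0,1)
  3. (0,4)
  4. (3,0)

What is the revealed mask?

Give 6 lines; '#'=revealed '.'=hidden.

Click 1 (5,3) count=2: revealed 1 new [(5,3)] -> total=1
Click 2 (0,1) count=1: revealed 1 new [(0,1)] -> total=2
Click 3 (0,4) count=3: revealed 1 new [(0,4)] -> total=3
Click 4 (3,0) count=0: revealed 8 new [(1,0) (1,1) (2,0) (2,1) (3,0) (3,1) (4,0) (4,1)] -> total=11

Answer: .#..#.
##....
##....
##....
##....
...#..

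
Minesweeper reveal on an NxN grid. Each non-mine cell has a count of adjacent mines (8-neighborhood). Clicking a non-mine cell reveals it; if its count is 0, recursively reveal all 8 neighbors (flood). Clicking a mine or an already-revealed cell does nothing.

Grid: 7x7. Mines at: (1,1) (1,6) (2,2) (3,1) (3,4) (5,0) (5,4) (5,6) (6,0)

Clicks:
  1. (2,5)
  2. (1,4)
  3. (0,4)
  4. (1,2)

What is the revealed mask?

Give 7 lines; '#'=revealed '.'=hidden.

Click 1 (2,5) count=2: revealed 1 new [(2,5)] -> total=1
Click 2 (1,4) count=0: revealed 10 new [(0,2) (0,3) (0,4) (0,5) (1,2) (1,3) (1,4) (1,5) (2,3) (2,4)] -> total=11
Click 3 (0,4) count=0: revealed 0 new [(none)] -> total=11
Click 4 (1,2) count=2: revealed 0 new [(none)] -> total=11

Answer: ..####.
..####.
...###.
.......
.......
.......
.......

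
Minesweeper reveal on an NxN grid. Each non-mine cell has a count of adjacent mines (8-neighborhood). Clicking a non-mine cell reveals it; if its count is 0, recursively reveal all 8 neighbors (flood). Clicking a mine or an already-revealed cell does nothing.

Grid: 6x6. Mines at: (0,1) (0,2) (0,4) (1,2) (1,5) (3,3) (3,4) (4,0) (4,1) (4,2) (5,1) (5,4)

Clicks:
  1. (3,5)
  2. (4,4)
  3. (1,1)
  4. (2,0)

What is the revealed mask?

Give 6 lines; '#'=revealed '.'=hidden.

Click 1 (3,5) count=1: revealed 1 new [(3,5)] -> total=1
Click 2 (4,4) count=3: revealed 1 new [(4,4)] -> total=2
Click 3 (1,1) count=3: revealed 1 new [(1,1)] -> total=3
Click 4 (2,0) count=0: revealed 5 new [(1,0) (2,0) (2,1) (3,0) (3,1)] -> total=8

Answer: ......
##....
##....
##...#
....#.
......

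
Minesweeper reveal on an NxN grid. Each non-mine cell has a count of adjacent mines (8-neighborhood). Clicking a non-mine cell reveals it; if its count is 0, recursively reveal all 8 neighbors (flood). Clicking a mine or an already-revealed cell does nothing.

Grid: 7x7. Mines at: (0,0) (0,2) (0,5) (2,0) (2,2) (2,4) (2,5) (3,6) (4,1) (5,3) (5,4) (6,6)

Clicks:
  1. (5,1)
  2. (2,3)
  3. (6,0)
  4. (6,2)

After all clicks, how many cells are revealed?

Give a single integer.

Answer: 7

Derivation:
Click 1 (5,1) count=1: revealed 1 new [(5,1)] -> total=1
Click 2 (2,3) count=2: revealed 1 new [(2,3)] -> total=2
Click 3 (6,0) count=0: revealed 5 new [(5,0) (5,2) (6,0) (6,1) (6,2)] -> total=7
Click 4 (6,2) count=1: revealed 0 new [(none)] -> total=7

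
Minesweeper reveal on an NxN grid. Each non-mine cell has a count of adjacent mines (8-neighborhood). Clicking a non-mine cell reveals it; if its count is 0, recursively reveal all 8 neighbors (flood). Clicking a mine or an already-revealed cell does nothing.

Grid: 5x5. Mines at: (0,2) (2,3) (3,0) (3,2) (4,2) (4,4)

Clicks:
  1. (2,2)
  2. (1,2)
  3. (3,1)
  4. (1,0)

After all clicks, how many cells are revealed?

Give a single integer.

Click 1 (2,2) count=2: revealed 1 new [(2,2)] -> total=1
Click 2 (1,2) count=2: revealed 1 new [(1,2)] -> total=2
Click 3 (3,1) count=3: revealed 1 new [(3,1)] -> total=3
Click 4 (1,0) count=0: revealed 6 new [(0,0) (0,1) (1,0) (1,1) (2,0) (2,1)] -> total=9

Answer: 9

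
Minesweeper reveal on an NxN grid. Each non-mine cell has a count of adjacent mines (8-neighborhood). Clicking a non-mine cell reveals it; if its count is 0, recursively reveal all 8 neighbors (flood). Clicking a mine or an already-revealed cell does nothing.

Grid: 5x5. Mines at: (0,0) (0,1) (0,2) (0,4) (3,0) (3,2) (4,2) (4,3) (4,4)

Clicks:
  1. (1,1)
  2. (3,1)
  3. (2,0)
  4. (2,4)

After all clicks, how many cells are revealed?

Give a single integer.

Answer: 9

Derivation:
Click 1 (1,1) count=3: revealed 1 new [(1,1)] -> total=1
Click 2 (3,1) count=3: revealed 1 new [(3,1)] -> total=2
Click 3 (2,0) count=1: revealed 1 new [(2,0)] -> total=3
Click 4 (2,4) count=0: revealed 6 new [(1,3) (1,4) (2,3) (2,4) (3,3) (3,4)] -> total=9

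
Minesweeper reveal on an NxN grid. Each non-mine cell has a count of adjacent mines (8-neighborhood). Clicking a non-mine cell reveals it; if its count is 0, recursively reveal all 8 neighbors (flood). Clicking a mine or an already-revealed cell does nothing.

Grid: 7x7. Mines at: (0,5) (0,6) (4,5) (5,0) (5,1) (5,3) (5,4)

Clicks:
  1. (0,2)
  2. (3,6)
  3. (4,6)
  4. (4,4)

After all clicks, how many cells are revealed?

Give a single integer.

Answer: 32

Derivation:
Click 1 (0,2) count=0: revealed 31 new [(0,0) (0,1) (0,2) (0,3) (0,4) (1,0) (1,1) (1,2) (1,3) (1,4) (1,5) (1,6) (2,0) (2,1) (2,2) (2,3) (2,4) (2,5) (2,6) (3,0) (3,1) (3,2) (3,3) (3,4) (3,5) (3,6) (4,0) (4,1) (4,2) (4,3) (4,4)] -> total=31
Click 2 (3,6) count=1: revealed 0 new [(none)] -> total=31
Click 3 (4,6) count=1: revealed 1 new [(4,6)] -> total=32
Click 4 (4,4) count=3: revealed 0 new [(none)] -> total=32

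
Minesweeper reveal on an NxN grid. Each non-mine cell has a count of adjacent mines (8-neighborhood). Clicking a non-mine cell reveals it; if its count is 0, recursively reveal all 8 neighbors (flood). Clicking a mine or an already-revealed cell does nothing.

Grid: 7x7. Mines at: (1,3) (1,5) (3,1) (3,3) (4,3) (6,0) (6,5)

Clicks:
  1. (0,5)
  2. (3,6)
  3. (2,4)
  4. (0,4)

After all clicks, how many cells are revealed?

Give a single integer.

Click 1 (0,5) count=1: revealed 1 new [(0,5)] -> total=1
Click 2 (3,6) count=0: revealed 12 new [(2,4) (2,5) (2,6) (3,4) (3,5) (3,6) (4,4) (4,5) (4,6) (5,4) (5,5) (5,6)] -> total=13
Click 3 (2,4) count=3: revealed 0 new [(none)] -> total=13
Click 4 (0,4) count=2: revealed 1 new [(0,4)] -> total=14

Answer: 14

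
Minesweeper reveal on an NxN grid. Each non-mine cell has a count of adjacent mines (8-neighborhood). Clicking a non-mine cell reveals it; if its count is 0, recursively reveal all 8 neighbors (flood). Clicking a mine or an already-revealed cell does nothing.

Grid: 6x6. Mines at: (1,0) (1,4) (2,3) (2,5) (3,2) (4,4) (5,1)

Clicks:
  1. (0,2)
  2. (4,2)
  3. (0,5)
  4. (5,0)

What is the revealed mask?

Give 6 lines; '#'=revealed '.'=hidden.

Answer: .###.#
.###..
......
......
..#...
#.....

Derivation:
Click 1 (0,2) count=0: revealed 6 new [(0,1) (0,2) (0,3) (1,1) (1,2) (1,3)] -> total=6
Click 2 (4,2) count=2: revealed 1 new [(4,2)] -> total=7
Click 3 (0,5) count=1: revealed 1 new [(0,5)] -> total=8
Click 4 (5,0) count=1: revealed 1 new [(5,0)] -> total=9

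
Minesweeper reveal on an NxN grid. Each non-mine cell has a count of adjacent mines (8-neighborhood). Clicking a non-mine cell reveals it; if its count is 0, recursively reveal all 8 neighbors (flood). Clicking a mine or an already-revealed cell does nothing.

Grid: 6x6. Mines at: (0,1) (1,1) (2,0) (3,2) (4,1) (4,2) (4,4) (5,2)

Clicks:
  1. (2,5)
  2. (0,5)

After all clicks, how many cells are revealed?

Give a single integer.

Answer: 15

Derivation:
Click 1 (2,5) count=0: revealed 15 new [(0,2) (0,3) (0,4) (0,5) (1,2) (1,3) (1,4) (1,5) (2,2) (2,3) (2,4) (2,5) (3,3) (3,4) (3,5)] -> total=15
Click 2 (0,5) count=0: revealed 0 new [(none)] -> total=15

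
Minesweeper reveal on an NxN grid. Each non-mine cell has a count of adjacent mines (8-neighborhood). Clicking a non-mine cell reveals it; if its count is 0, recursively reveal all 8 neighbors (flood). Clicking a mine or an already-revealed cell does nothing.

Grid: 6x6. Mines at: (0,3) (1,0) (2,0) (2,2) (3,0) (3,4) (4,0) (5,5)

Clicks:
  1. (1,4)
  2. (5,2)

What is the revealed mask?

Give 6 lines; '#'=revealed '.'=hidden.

Answer: ......
....#.
......
.###..
.####.
.####.

Derivation:
Click 1 (1,4) count=1: revealed 1 new [(1,4)] -> total=1
Click 2 (5,2) count=0: revealed 11 new [(3,1) (3,2) (3,3) (4,1) (4,2) (4,3) (4,4) (5,1) (5,2) (5,3) (5,4)] -> total=12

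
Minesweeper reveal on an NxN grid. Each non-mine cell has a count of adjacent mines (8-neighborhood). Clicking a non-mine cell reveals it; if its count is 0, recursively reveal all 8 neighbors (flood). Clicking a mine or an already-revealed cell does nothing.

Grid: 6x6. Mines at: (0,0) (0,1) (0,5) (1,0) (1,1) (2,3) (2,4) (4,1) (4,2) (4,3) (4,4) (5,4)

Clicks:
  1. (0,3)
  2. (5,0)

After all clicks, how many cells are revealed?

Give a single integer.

Click 1 (0,3) count=0: revealed 6 new [(0,2) (0,3) (0,4) (1,2) (1,3) (1,4)] -> total=6
Click 2 (5,0) count=1: revealed 1 new [(5,0)] -> total=7

Answer: 7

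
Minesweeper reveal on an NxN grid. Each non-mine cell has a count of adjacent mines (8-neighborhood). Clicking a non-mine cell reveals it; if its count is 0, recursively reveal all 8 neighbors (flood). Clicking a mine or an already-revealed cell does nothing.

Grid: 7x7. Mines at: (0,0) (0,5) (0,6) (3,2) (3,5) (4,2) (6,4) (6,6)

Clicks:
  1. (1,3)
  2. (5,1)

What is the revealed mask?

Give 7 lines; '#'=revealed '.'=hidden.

Answer: .####..
.####..
.####..
.......
.......
.#.....
.......

Derivation:
Click 1 (1,3) count=0: revealed 12 new [(0,1) (0,2) (0,3) (0,4) (1,1) (1,2) (1,3) (1,4) (2,1) (2,2) (2,3) (2,4)] -> total=12
Click 2 (5,1) count=1: revealed 1 new [(5,1)] -> total=13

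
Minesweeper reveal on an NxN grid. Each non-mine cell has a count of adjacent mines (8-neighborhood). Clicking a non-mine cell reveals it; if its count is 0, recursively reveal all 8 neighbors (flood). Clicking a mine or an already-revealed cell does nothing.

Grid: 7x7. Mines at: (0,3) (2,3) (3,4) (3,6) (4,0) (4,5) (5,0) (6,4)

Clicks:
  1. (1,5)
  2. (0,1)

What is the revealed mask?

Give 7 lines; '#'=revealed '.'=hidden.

Click 1 (1,5) count=0: revealed 9 new [(0,4) (0,5) (0,6) (1,4) (1,5) (1,6) (2,4) (2,5) (2,6)] -> total=9
Click 2 (0,1) count=0: revealed 12 new [(0,0) (0,1) (0,2) (1,0) (1,1) (1,2) (2,0) (2,1) (2,2) (3,0) (3,1) (3,2)] -> total=21

Answer: ###.###
###.###
###.###
###....
.......
.......
.......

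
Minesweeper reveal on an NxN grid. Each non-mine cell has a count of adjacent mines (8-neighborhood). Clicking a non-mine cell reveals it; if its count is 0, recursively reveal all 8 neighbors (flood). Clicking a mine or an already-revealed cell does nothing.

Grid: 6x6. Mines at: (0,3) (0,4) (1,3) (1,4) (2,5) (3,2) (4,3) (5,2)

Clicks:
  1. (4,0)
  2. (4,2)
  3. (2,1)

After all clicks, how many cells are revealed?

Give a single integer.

Click 1 (4,0) count=0: revealed 15 new [(0,0) (0,1) (0,2) (1,0) (1,1) (1,2) (2,0) (2,1) (2,2) (3,0) (3,1) (4,0) (4,1) (5,0) (5,1)] -> total=15
Click 2 (4,2) count=3: revealed 1 new [(4,2)] -> total=16
Click 3 (2,1) count=1: revealed 0 new [(none)] -> total=16

Answer: 16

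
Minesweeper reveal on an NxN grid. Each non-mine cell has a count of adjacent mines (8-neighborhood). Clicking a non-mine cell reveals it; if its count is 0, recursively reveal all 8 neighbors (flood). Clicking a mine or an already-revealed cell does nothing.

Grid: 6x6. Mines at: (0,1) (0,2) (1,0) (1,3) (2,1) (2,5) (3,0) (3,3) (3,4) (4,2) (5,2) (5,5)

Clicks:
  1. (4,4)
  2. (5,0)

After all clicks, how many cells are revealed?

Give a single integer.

Answer: 5

Derivation:
Click 1 (4,4) count=3: revealed 1 new [(4,4)] -> total=1
Click 2 (5,0) count=0: revealed 4 new [(4,0) (4,1) (5,0) (5,1)] -> total=5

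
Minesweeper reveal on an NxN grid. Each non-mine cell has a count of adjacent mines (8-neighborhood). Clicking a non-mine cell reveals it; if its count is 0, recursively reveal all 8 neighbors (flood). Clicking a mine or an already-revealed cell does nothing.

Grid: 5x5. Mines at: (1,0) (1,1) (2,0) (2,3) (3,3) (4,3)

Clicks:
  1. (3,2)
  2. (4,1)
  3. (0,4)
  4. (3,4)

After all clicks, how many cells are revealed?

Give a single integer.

Click 1 (3,2) count=3: revealed 1 new [(3,2)] -> total=1
Click 2 (4,1) count=0: revealed 5 new [(3,0) (3,1) (4,0) (4,1) (4,2)] -> total=6
Click 3 (0,4) count=0: revealed 6 new [(0,2) (0,3) (0,4) (1,2) (1,3) (1,4)] -> total=12
Click 4 (3,4) count=3: revealed 1 new [(3,4)] -> total=13

Answer: 13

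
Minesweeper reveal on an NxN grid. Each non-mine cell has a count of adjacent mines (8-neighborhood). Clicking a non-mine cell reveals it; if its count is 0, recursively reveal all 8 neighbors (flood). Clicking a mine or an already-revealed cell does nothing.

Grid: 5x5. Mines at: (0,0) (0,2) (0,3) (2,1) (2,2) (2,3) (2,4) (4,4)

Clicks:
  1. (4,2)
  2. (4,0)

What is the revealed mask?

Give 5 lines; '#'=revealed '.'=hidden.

Answer: .....
.....
.....
####.
####.

Derivation:
Click 1 (4,2) count=0: revealed 8 new [(3,0) (3,1) (3,2) (3,3) (4,0) (4,1) (4,2) (4,3)] -> total=8
Click 2 (4,0) count=0: revealed 0 new [(none)] -> total=8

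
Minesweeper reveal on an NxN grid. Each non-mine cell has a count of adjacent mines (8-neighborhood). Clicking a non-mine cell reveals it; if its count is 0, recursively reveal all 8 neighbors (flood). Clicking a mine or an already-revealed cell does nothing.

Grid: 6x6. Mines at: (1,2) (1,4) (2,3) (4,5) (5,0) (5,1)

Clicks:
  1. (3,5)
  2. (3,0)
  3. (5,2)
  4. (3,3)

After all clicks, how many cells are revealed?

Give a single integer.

Click 1 (3,5) count=1: revealed 1 new [(3,5)] -> total=1
Click 2 (3,0) count=0: revealed 13 new [(0,0) (0,1) (1,0) (1,1) (2,0) (2,1) (2,2) (3,0) (3,1) (3,2) (4,0) (4,1) (4,2)] -> total=14
Click 3 (5,2) count=1: revealed 1 new [(5,2)] -> total=15
Click 4 (3,3) count=1: revealed 1 new [(3,3)] -> total=16

Answer: 16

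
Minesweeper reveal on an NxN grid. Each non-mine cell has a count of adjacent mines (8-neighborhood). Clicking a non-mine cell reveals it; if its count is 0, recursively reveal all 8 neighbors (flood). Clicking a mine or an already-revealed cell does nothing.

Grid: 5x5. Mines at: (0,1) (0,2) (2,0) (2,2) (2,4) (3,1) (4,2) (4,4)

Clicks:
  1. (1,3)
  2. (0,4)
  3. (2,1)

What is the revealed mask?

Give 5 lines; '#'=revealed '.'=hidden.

Click 1 (1,3) count=3: revealed 1 new [(1,3)] -> total=1
Click 2 (0,4) count=0: revealed 3 new [(0,3) (0,4) (1,4)] -> total=4
Click 3 (2,1) count=3: revealed 1 new [(2,1)] -> total=5

Answer: ...##
...##
.#...
.....
.....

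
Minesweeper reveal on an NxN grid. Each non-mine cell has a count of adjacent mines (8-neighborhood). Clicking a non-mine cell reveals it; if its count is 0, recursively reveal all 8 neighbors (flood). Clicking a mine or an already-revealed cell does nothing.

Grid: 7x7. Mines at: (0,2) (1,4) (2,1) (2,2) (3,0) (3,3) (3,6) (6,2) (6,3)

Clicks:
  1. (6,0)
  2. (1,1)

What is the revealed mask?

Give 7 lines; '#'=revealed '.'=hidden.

Answer: .......
.#.....
.......
.......
##.....
##.....
##.....

Derivation:
Click 1 (6,0) count=0: revealed 6 new [(4,0) (4,1) (5,0) (5,1) (6,0) (6,1)] -> total=6
Click 2 (1,1) count=3: revealed 1 new [(1,1)] -> total=7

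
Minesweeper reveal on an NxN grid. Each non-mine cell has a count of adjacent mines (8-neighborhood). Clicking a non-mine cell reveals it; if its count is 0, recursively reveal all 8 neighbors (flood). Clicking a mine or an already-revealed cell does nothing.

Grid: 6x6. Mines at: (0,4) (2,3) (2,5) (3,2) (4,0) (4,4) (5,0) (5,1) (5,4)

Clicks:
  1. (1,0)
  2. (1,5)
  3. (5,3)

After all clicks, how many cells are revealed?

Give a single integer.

Click 1 (1,0) count=0: revealed 13 new [(0,0) (0,1) (0,2) (0,3) (1,0) (1,1) (1,2) (1,3) (2,0) (2,1) (2,2) (3,0) (3,1)] -> total=13
Click 2 (1,5) count=2: revealed 1 new [(1,5)] -> total=14
Click 3 (5,3) count=2: revealed 1 new [(5,3)] -> total=15

Answer: 15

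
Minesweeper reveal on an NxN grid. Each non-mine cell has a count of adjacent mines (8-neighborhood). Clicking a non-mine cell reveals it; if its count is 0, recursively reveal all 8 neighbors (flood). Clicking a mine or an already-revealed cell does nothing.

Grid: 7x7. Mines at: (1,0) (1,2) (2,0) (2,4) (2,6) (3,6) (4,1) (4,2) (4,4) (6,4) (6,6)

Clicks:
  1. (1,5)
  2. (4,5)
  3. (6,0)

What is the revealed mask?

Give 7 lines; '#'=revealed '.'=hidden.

Answer: .......
.....#.
.......
.......
.....#.
####...
####...

Derivation:
Click 1 (1,5) count=2: revealed 1 new [(1,5)] -> total=1
Click 2 (4,5) count=2: revealed 1 new [(4,5)] -> total=2
Click 3 (6,0) count=0: revealed 8 new [(5,0) (5,1) (5,2) (5,3) (6,0) (6,1) (6,2) (6,3)] -> total=10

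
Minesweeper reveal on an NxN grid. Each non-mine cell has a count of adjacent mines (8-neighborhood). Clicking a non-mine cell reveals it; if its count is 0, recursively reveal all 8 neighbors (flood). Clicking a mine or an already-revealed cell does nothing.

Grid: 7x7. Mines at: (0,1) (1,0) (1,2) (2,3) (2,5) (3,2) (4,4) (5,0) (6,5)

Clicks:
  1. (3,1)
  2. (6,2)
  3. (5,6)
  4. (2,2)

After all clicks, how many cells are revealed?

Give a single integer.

Answer: 14

Derivation:
Click 1 (3,1) count=1: revealed 1 new [(3,1)] -> total=1
Click 2 (6,2) count=0: revealed 11 new [(4,1) (4,2) (4,3) (5,1) (5,2) (5,3) (5,4) (6,1) (6,2) (6,3) (6,4)] -> total=12
Click 3 (5,6) count=1: revealed 1 new [(5,6)] -> total=13
Click 4 (2,2) count=3: revealed 1 new [(2,2)] -> total=14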